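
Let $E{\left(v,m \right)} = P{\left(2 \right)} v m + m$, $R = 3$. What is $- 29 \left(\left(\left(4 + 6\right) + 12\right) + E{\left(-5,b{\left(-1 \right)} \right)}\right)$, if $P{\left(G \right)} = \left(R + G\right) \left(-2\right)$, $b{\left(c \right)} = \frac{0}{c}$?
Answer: $-638$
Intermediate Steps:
$b{\left(c \right)} = 0$
$P{\left(G \right)} = -6 - 2 G$ ($P{\left(G \right)} = \left(3 + G\right) \left(-2\right) = -6 - 2 G$)
$E{\left(v,m \right)} = m - 10 m v$ ($E{\left(v,m \right)} = \left(-6 - 4\right) v m + m = - 10 v m + m = - 10 m v + m = m - 10 m v$)
$- 29 \left(\left(\left(4 + 6\right) + 12\right) + E{\left(-5,b{\left(-1 \right)} \right)}\right) = - 29 \left(\left(\left(4 + 6\right) + 12\right) + 0 \left(1 - -50\right)\right) = - 29 \left(\left(10 + 12\right) + 0 \left(1 + 50\right)\right) = - 29 \left(22 + 0 \cdot 51\right) = - 29 \left(22 + 0\right) = \left(-29\right) 22 = -638$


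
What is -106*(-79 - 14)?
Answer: 9858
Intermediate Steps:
-106*(-79 - 14) = -106*(-93) = 9858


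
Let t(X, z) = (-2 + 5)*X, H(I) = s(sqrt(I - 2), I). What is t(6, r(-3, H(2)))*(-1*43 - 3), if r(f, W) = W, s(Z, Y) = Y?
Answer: -828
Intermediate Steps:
H(I) = I
t(X, z) = 3*X
t(6, r(-3, H(2)))*(-1*43 - 3) = (3*6)*(-1*43 - 3) = 18*(-43 - 3) = 18*(-46) = -828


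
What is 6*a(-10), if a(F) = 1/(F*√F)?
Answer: 3*I*√10/50 ≈ 0.18974*I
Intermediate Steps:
a(F) = F^(-3/2) (a(F) = 1/(F^(3/2)) = F^(-3/2))
6*a(-10) = 6/(-10)^(3/2) = 6*(I*√10/100) = 3*I*√10/50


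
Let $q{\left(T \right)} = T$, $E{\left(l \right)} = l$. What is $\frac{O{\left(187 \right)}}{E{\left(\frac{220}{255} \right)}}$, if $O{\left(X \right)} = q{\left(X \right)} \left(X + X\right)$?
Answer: $\frac{162129}{2} \approx 81065.0$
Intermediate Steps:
$O{\left(X \right)} = 2 X^{2}$ ($O{\left(X \right)} = X \left(X + X\right) = X 2 X = 2 X^{2}$)
$\frac{O{\left(187 \right)}}{E{\left(\frac{220}{255} \right)}} = \frac{2 \cdot 187^{2}}{220 \cdot \frac{1}{255}} = \frac{2 \cdot 34969}{220 \cdot \frac{1}{255}} = \frac{69938}{\frac{44}{51}} = 69938 \cdot \frac{51}{44} = \frac{162129}{2}$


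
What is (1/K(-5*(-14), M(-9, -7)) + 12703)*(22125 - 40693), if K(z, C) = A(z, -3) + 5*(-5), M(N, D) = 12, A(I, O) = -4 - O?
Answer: -3066291668/13 ≈ -2.3587e+8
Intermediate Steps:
K(z, C) = -26 (K(z, C) = (-4 - 1*(-3)) + 5*(-5) = (-4 + 3) - 25 = -1 - 25 = -26)
(1/K(-5*(-14), M(-9, -7)) + 12703)*(22125 - 40693) = (1/(-26) + 12703)*(22125 - 40693) = (-1/26 + 12703)*(-18568) = (330277/26)*(-18568) = -3066291668/13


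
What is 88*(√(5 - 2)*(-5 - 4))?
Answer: -792*√3 ≈ -1371.8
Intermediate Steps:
88*(√(5 - 2)*(-5 - 4)) = 88*(√3*(-9)) = 88*(-9*√3) = -792*√3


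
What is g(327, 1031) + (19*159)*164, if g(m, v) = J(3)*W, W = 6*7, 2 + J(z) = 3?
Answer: 495486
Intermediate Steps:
J(z) = 1 (J(z) = -2 + 3 = 1)
W = 42
g(m, v) = 42 (g(m, v) = 1*42 = 42)
g(327, 1031) + (19*159)*164 = 42 + (19*159)*164 = 42 + 3021*164 = 42 + 495444 = 495486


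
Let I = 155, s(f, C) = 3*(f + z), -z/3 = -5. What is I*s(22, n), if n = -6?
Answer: 17205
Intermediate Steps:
z = 15 (z = -3*(-5) = 15)
s(f, C) = 45 + 3*f (s(f, C) = 3*(f + 15) = 3*(15 + f) = 45 + 3*f)
I*s(22, n) = 155*(45 + 3*22) = 155*(45 + 66) = 155*111 = 17205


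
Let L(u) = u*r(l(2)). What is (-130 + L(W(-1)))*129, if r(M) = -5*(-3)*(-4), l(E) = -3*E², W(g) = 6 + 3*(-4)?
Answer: 29670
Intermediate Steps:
W(g) = -6 (W(g) = 6 - 12 = -6)
r(M) = -60 (r(M) = 15*(-4) = -60)
L(u) = -60*u (L(u) = u*(-60) = -60*u)
(-130 + L(W(-1)))*129 = (-130 - 60*(-6))*129 = (-130 + 360)*129 = 230*129 = 29670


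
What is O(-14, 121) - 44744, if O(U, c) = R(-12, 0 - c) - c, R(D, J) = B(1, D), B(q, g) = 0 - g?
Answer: -44853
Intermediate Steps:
B(q, g) = -g
R(D, J) = -D
O(U, c) = 12 - c (O(U, c) = -1*(-12) - c = 12 - c)
O(-14, 121) - 44744 = (12 - 1*121) - 44744 = (12 - 121) - 44744 = -109 - 44744 = -44853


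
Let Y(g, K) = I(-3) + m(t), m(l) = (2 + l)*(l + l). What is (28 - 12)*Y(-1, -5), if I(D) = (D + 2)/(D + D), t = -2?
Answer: 8/3 ≈ 2.6667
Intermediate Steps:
m(l) = 2*l*(2 + l) (m(l) = (2 + l)*(2*l) = 2*l*(2 + l))
I(D) = (2 + D)/(2*D) (I(D) = (2 + D)/((2*D)) = (2 + D)*(1/(2*D)) = (2 + D)/(2*D))
Y(g, K) = ⅙ (Y(g, K) = (½)*(2 - 3)/(-3) + 2*(-2)*(2 - 2) = (½)*(-⅓)*(-1) + 2*(-2)*0 = ⅙ + 0 = ⅙)
(28 - 12)*Y(-1, -5) = (28 - 12)*(⅙) = 16*(⅙) = 8/3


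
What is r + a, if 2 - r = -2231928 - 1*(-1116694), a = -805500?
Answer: 309736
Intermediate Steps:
r = 1115236 (r = 2 - (-2231928 - 1*(-1116694)) = 2 - (-2231928 + 1116694) = 2 - 1*(-1115234) = 2 + 1115234 = 1115236)
r + a = 1115236 - 805500 = 309736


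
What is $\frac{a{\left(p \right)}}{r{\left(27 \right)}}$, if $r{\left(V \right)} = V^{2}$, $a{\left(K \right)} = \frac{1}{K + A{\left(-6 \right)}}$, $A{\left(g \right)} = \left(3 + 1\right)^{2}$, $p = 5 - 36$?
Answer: $- \frac{1}{10935} \approx -9.1449 \cdot 10^{-5}$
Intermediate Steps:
$p = -31$
$A{\left(g \right)} = 16$ ($A{\left(g \right)} = 4^{2} = 16$)
$a{\left(K \right)} = \frac{1}{16 + K}$ ($a{\left(K \right)} = \frac{1}{K + 16} = \frac{1}{16 + K}$)
$\frac{a{\left(p \right)}}{r{\left(27 \right)}} = \frac{1}{\left(16 - 31\right) 27^{2}} = \frac{1}{\left(-15\right) 729} = \left(- \frac{1}{15}\right) \frac{1}{729} = - \frac{1}{10935}$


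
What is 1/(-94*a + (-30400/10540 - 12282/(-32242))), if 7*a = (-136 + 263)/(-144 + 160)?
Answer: -67966136/7414602793 ≈ -0.0091665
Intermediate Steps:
a = 127/112 (a = ((-136 + 263)/(-144 + 160))/7 = (127/16)/7 = (127*(1/16))/7 = (1/7)*(127/16) = 127/112 ≈ 1.1339)
1/(-94*a + (-30400/10540 - 12282/(-32242))) = 1/(-94*127/112 + (-30400/10540 - 12282/(-32242))) = 1/(-5969/56 + (-30400*1/10540 - 12282*(-1/32242))) = 1/(-5969/56 + (-1520/527 + 6141/16121)) = 1/(-5969/56 - 21267613/8495767) = 1/(-7414602793/67966136) = -67966136/7414602793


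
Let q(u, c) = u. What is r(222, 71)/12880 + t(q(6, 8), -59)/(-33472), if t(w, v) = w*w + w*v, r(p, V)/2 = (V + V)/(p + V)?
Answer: 37799599/3947436640 ≈ 0.0095757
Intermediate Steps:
r(p, V) = 4*V/(V + p) (r(p, V) = 2*((V + V)/(p + V)) = 2*((2*V)/(V + p)) = 2*(2*V/(V + p)) = 4*V/(V + p))
t(w, v) = w² + v*w
r(222, 71)/12880 + t(q(6, 8), -59)/(-33472) = (4*71/(71 + 222))/12880 + (6*(-59 + 6))/(-33472) = (4*71/293)*(1/12880) + (6*(-53))*(-1/33472) = (4*71*(1/293))*(1/12880) - 318*(-1/33472) = (284/293)*(1/12880) + 159/16736 = 71/943460 + 159/16736 = 37799599/3947436640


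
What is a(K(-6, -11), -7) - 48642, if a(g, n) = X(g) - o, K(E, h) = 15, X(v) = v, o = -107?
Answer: -48520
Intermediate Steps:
a(g, n) = 107 + g (a(g, n) = g - 1*(-107) = g + 107 = 107 + g)
a(K(-6, -11), -7) - 48642 = (107 + 15) - 48642 = 122 - 48642 = -48520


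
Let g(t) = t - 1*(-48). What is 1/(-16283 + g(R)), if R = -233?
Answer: -1/16468 ≈ -6.0724e-5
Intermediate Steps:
g(t) = 48 + t (g(t) = t + 48 = 48 + t)
1/(-16283 + g(R)) = 1/(-16283 + (48 - 233)) = 1/(-16283 - 185) = 1/(-16468) = -1/16468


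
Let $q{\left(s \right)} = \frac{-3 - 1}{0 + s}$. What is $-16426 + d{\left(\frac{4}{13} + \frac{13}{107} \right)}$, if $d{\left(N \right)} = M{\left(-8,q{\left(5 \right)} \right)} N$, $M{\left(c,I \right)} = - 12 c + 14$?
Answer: $- \frac{22782896}{1391} \approx -16379.0$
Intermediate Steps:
$q{\left(s \right)} = - \frac{4}{s}$
$M{\left(c,I \right)} = 14 - 12 c$
$d{\left(N \right)} = 110 N$ ($d{\left(N \right)} = \left(14 - -96\right) N = \left(14 + 96\right) N = 110 N$)
$-16426 + d{\left(\frac{4}{13} + \frac{13}{107} \right)} = -16426 + 110 \left(\frac{4}{13} + \frac{13}{107}\right) = -16426 + 110 \cdot \frac{597}{1391} = -16426 + \frac{65670}{1391} = - \frac{22782896}{1391}$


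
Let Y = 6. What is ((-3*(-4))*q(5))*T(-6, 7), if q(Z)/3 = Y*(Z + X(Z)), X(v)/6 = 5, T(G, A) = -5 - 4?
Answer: -68040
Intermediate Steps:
T(G, A) = -9
X(v) = 30 (X(v) = 6*5 = 30)
q(Z) = 540 + 18*Z (q(Z) = 3*(6*(Z + 30)) = 3*(6*(30 + Z)) = 3*(180 + 6*Z) = 540 + 18*Z)
((-3*(-4))*q(5))*T(-6, 7) = ((-3*(-4))*(540 + 18*5))*(-9) = (12*(540 + 90))*(-9) = (12*630)*(-9) = 7560*(-9) = -68040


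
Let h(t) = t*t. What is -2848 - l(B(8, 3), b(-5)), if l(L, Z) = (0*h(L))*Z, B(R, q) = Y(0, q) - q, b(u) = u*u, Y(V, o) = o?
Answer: -2848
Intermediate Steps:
h(t) = t²
b(u) = u²
B(R, q) = 0 (B(R, q) = q - q = 0)
l(L, Z) = 0 (l(L, Z) = (0*L²)*Z = 0*Z = 0)
-2848 - l(B(8, 3), b(-5)) = -2848 - 1*0 = -2848 + 0 = -2848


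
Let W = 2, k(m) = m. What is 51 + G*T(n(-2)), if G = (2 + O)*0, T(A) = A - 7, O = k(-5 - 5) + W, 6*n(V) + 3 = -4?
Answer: 51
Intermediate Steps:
n(V) = -7/6 (n(V) = -½ + (⅙)*(-4) = -½ - ⅔ = -7/6)
O = -8 (O = (-5 - 5) + 2 = -10 + 2 = -8)
T(A) = -7 + A
G = 0 (G = (2 - 8)*0 = -6*0 = 0)
51 + G*T(n(-2)) = 51 + 0*(-7 - 7/6) = 51 + 0*(-49/6) = 51 + 0 = 51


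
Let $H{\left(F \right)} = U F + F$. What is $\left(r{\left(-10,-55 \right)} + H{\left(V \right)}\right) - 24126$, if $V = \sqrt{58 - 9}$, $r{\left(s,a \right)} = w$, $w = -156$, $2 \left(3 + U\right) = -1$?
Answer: $- \frac{48599}{2} \approx -24300.0$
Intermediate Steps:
$U = - \frac{7}{2}$ ($U = -3 + \frac{1}{2} \left(-1\right) = -3 - \frac{1}{2} = - \frac{7}{2} \approx -3.5$)
$r{\left(s,a \right)} = -156$
$V = 7$ ($V = \sqrt{49} = 7$)
$H{\left(F \right)} = - \frac{5 F}{2}$ ($H{\left(F \right)} = - \frac{7 F}{2} + F = - \frac{5 F}{2}$)
$\left(r{\left(-10,-55 \right)} + H{\left(V \right)}\right) - 24126 = \left(-156 - \frac{35}{2}\right) - 24126 = - \frac{347}{2} - 24126 = - \frac{48599}{2}$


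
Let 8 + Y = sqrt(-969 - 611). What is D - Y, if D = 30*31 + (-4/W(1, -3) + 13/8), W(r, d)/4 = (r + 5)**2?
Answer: 67651/72 - 2*I*sqrt(395) ≈ 939.6 - 39.749*I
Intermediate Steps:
W(r, d) = 4*(5 + r)**2 (W(r, d) = 4*(r + 5)**2 = 4*(5 + r)**2)
D = 67075/72 (D = 30*31 + (-4*1/(4*(5 + 1)**2) + 13/8) = 930 + (-4/(4*6**2) + 13*(1/8)) = 930 + (-4/(4*36) + 13/8) = 930 + (-4/144 + 13/8) = 930 + (-4*1/144 + 13/8) = 930 + (-1/36 + 13/8) = 930 + 115/72 = 67075/72 ≈ 931.60)
Y = -8 + 2*I*sqrt(395) (Y = -8 + sqrt(-969 - 611) = -8 + sqrt(-1580) = -8 + 2*I*sqrt(395) ≈ -8.0 + 39.749*I)
D - Y = 67075/72 - (-8 + 2*I*sqrt(395)) = 67075/72 + (8 - 2*I*sqrt(395)) = 67651/72 - 2*I*sqrt(395)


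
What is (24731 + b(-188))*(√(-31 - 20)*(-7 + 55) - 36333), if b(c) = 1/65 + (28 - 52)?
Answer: -58349199348/65 + 77085888*I*√51/65 ≈ -8.9768e+8 + 8.4693e+6*I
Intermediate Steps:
b(c) = -1559/65 (b(c) = 1/65 - 24 = -1559/65)
(24731 + b(-188))*(√(-31 - 20)*(-7 + 55) - 36333) = (24731 - 1559/65)*(√(-31 - 20)*(-7 + 55) - 36333) = 1605956*(√(-51)*48 - 36333)/65 = 1605956*((I*√51)*48 - 36333)/65 = 1605956*(48*I*√51 - 36333)/65 = 1605956*(-36333 + 48*I*√51)/65 = -58349199348/65 + 77085888*I*√51/65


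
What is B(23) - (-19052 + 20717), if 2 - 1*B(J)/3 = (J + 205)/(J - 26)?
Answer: -1431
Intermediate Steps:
B(J) = 6 - 3*(205 + J)/(-26 + J) (B(J) = 6 - 3*(J + 205)/(J - 26) = 6 - 3*(205 + J)/(-26 + J))
B(23) - (-19052 + 20717) = 3*(-257 + 23)/(-26 + 23) - (-19052 + 20717) = 3*(-234)/(-3) - 1*1665 = 3*(-1/3)*(-234) - 1665 = 234 - 1665 = -1431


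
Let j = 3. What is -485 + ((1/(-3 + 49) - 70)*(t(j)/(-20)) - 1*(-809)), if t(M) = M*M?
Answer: 327051/920 ≈ 355.49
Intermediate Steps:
t(M) = M²
-485 + ((1/(-3 + 49) - 70)*(t(j)/(-20)) - 1*(-809)) = -485 + ((1/(-3 + 49) - 70)*(3²/(-20)) - 1*(-809)) = -485 + ((1/46 - 70)*(9*(-1/20)) + 809) = -485 + ((1/46 - 70)*(-9/20) + 809) = -485 + (-3219/46*(-9/20) + 809) = -485 + (28971/920 + 809) = -485 + 773251/920 = 327051/920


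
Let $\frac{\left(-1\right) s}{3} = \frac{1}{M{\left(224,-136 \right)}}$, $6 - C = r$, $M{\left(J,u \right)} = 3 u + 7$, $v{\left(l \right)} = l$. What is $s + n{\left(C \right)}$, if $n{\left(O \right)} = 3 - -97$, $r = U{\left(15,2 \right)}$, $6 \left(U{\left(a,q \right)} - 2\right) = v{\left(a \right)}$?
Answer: $\frac{40103}{401} \approx 100.01$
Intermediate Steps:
$U{\left(a,q \right)} = 2 + \frac{a}{6}$
$M{\left(J,u \right)} = 7 + 3 u$
$r = \frac{9}{2}$ ($r = 2 + \frac{1}{6} \cdot 15 = 2 + \frac{5}{2} = \frac{9}{2} \approx 4.5$)
$C = \frac{3}{2}$ ($C = 6 - \frac{9}{2} = \frac{3}{2} \approx 1.5$)
$s = \frac{3}{401}$ ($s = - \frac{3}{7 + 3 \left(-136\right)} = - \frac{3}{7 - 408} = - \frac{3}{-401} = \left(-3\right) \left(- \frac{1}{401}\right) = \frac{3}{401} \approx 0.0074813$)
$n{\left(O \right)} = 100$ ($n{\left(O \right)} = 3 + 97 = 100$)
$s + n{\left(C \right)} = \frac{3}{401} + 100 = \frac{40103}{401}$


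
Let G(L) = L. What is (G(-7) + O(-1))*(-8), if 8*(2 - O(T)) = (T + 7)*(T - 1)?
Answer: 28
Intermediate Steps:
O(T) = 2 - (-1 + T)*(7 + T)/8 (O(T) = 2 - (T + 7)*(T - 1)/8 = 2 - (7 + T)*(-1 + T)/8 = 2 - (-1 + T)*(7 + T)/8)
(G(-7) + O(-1))*(-8) = (-7 + (23/8 - 3/4*(-1) - 1/8*(-1)**2))*(-8) = (-7 + (23/8 + 3/4 - 1/8*1))*(-8) = (-7 + (23/8 + 3/4 - 1/8))*(-8) = (-7 + 7/2)*(-8) = -7/2*(-8) = 28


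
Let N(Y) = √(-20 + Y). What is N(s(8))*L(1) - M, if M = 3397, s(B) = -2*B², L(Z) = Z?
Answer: -3397 + 2*I*√37 ≈ -3397.0 + 12.166*I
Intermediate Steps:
N(s(8))*L(1) - M = √(-20 - 2*8²)*1 - 1*3397 = √(-20 - 2*64)*1 - 3397 = √(-20 - 128)*1 - 3397 = √(-148)*1 - 3397 = (2*I*√37)*1 - 3397 = 2*I*√37 - 3397 = -3397 + 2*I*√37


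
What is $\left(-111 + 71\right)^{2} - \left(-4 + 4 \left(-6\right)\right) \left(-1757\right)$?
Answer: $-47596$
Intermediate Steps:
$\left(-111 + 71\right)^{2} - \left(-4 + 4 \left(-6\right)\right) \left(-1757\right) = \left(-40\right)^{2} - \left(-4 - 24\right) \left(-1757\right) = 1600 - \left(-28\right) \left(-1757\right) = 1600 - 49196 = -47596$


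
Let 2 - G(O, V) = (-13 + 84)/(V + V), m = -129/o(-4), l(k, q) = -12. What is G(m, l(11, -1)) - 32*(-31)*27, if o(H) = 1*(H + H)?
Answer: 642935/24 ≈ 26789.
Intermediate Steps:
o(H) = 2*H (o(H) = 1*(2*H) = 2*H)
m = 129/8 (m = -129/(2*(-4)) = -129/(-8) = -129*(-⅛) = 129/8 ≈ 16.125)
G(O, V) = 2 - 71/(2*V) (G(O, V) = 2 - (-13 + 84)/(V + V) = 2 - 71/(2*V))
G(m, l(11, -1)) - 32*(-31)*27 = (2 - 71/2/(-12)) - 32*(-31)*27 = (2 - 71/2*(-1/12)) + 992*27 = (2 + 71/24) + 26784 = 119/24 + 26784 = 642935/24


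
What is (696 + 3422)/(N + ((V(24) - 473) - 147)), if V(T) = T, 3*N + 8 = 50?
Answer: -2059/291 ≈ -7.0756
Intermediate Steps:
N = 14 (N = -8/3 + (⅓)*50 = -8/3 + 50/3 = 14)
(696 + 3422)/(N + ((V(24) - 473) - 147)) = (696 + 3422)/(14 + ((24 - 473) - 147)) = 4118/(14 + (-449 - 147)) = 4118/(14 - 596) = 4118/(-582) = 4118*(-1/582) = -2059/291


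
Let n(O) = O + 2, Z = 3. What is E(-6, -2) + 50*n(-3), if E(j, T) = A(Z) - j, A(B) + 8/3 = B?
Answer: -131/3 ≈ -43.667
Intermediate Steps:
A(B) = -8/3 + B
E(j, T) = ⅓ - j (E(j, T) = (-8/3 + 3) - j = ⅓ - j)
n(O) = 2 + O
E(-6, -2) + 50*n(-3) = (⅓ - 1*(-6)) + 50*(2 - 3) = (⅓ + 6) + 50*(-1) = 19/3 - 50 = -131/3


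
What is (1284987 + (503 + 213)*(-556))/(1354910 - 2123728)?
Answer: -886891/768818 ≈ -1.1536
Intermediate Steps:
(1284987 + (503 + 213)*(-556))/(1354910 - 2123728) = (1284987 + 716*(-556))/(-768818) = (1284987 - 398096)*(-1/768818) = 886891*(-1/768818) = -886891/768818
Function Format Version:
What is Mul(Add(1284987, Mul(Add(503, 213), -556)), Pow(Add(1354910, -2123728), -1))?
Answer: Rational(-886891, 768818) ≈ -1.1536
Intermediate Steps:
Mul(Add(1284987, Mul(Add(503, 213), -556)), Pow(Add(1354910, -2123728), -1)) = Mul(Add(1284987, Mul(716, -556)), Pow(-768818, -1)) = Mul(Add(1284987, -398096), Rational(-1, 768818)) = Mul(886891, Rational(-1, 768818)) = Rational(-886891, 768818)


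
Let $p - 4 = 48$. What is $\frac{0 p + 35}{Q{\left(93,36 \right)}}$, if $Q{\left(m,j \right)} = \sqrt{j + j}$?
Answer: $\frac{35 \sqrt{2}}{12} \approx 4.1248$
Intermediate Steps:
$p = 52$ ($p = 4 + 48 = 52$)
$Q{\left(m,j \right)} = \sqrt{2} \sqrt{j}$ ($Q{\left(m,j \right)} = \sqrt{2 j} = \sqrt{2} \sqrt{j}$)
$\frac{0 p + 35}{Q{\left(93,36 \right)}} = \frac{0 \cdot 52 + 35}{\sqrt{2} \sqrt{36}} = \frac{0 + 35}{\sqrt{2} \cdot 6} = \frac{35}{6 \sqrt{2}} = 35 \frac{\sqrt{2}}{12} = \frac{35 \sqrt{2}}{12}$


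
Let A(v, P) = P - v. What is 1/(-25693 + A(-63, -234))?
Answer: -1/25864 ≈ -3.8664e-5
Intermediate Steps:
1/(-25693 + A(-63, -234)) = 1/(-25693 + (-234 - 1*(-63))) = 1/(-25693 + (-234 + 63)) = 1/(-25693 - 171) = 1/(-25864) = -1/25864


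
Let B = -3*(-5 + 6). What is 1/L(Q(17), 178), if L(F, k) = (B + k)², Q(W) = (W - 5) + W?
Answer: 1/30625 ≈ 3.2653e-5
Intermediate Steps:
B = -3 (B = -3*1 = -3)
Q(W) = -5 + 2*W (Q(W) = (-5 + W) + W = -5 + 2*W)
L(F, k) = (-3 + k)²
1/L(Q(17), 178) = 1/((-3 + 178)²) = 1/(175²) = 1/30625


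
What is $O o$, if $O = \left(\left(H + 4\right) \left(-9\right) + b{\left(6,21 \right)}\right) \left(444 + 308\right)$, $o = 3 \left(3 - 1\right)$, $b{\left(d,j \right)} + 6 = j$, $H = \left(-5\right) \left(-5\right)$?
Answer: $-1109952$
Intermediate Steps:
$H = 25$
$b{\left(d,j \right)} = -6 + j$
$o = 6$ ($o = 3 \cdot 2 = 6$)
$O = -184992$ ($O = \left(\left(25 + 4\right) \left(-9\right) + \left(-6 + 21\right)\right) \left(444 + 308\right) = \left(29 \left(-9\right) + 15\right) 752 = \left(-261 + 15\right) 752 = \left(-246\right) 752 = -184992$)
$O o = \left(-184992\right) 6 = -1109952$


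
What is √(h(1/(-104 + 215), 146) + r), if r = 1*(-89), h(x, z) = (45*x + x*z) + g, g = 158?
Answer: 5*√34854/111 ≈ 8.4096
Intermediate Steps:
h(x, z) = 158 + 45*x + x*z (h(x, z) = (45*x + x*z) + 158 = 158 + 45*x + x*z)
r = -89
√(h(1/(-104 + 215), 146) + r) = √((158 + 45/(-104 + 215) + 146/(-104 + 215)) - 89) = √((158 + 45/111 + 146/111) - 89) = √((158 + 45*(1/111) + (1/111)*146) - 89) = √((158 + 15/37 + 146/111) - 89) = √(17729/111 - 89) = √(7850/111) = 5*√34854/111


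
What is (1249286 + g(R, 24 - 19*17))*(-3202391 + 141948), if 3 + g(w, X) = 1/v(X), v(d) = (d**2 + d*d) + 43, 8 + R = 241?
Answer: -683788714108194248/178845 ≈ -3.8234e+12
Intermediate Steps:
R = 233 (R = -8 + 241 = 233)
v(d) = 43 + 2*d**2 (v(d) = (d**2 + d**2) + 43 = 2*d**2 + 43 = 43 + 2*d**2)
g(w, X) = -3 + 1/(43 + 2*X**2)
(1249286 + g(R, 24 - 19*17))*(-3202391 + 141948) = (1249286 + 2*(-64 - 3*(24 - 19*17)**2)/(43 + 2*(24 - 19*17)**2))*(-3202391 + 141948) = (1249286 + 2*(-64 - 3*(24 - 323)**2)/(43 + 2*(24 - 323)**2))*(-3060443) = (1249286 + 2*(-64 - 3*(-299)**2)/(43 + 2*(-299)**2))*(-3060443) = (1249286 + 2*(-64 - 3*89401)/(43 + 2*89401))*(-3060443) = (1249286 + 2*(-64 - 268203)/(43 + 178802))*(-3060443) = (1249286 + 2*(-268267)/178845)*(-3060443) = (1249286 + 2*(1/178845)*(-268267))*(-3060443) = (1249286 - 536534/178845)*(-3060443) = (223428018136/178845)*(-3060443) = -683788714108194248/178845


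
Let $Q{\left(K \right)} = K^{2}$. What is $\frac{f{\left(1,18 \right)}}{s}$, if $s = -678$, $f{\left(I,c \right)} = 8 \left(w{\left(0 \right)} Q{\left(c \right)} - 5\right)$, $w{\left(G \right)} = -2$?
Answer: $\frac{2612}{339} \approx 7.705$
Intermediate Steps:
$f{\left(I,c \right)} = -40 - 16 c^{2}$ ($f{\left(I,c \right)} = 8 \left(- 2 c^{2} - 5\right) = 8 \left(-5 - 2 c^{2}\right) = -40 - 16 c^{2}$)
$\frac{f{\left(1,18 \right)}}{s} = \frac{-40 - 16 \cdot 18^{2}}{-678} = \left(-40 - 5184\right) \left(- \frac{1}{678}\right) = \left(-5224\right) \left(- \frac{1}{678}\right) = \frac{2612}{339}$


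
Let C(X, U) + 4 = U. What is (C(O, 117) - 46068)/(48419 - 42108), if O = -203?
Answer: -45955/6311 ≈ -7.2817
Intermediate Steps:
C(X, U) = -4 + U
(C(O, 117) - 46068)/(48419 - 42108) = ((-4 + 117) - 46068)/(48419 - 42108) = (113 - 46068)/6311 = -45955*1/6311 = -45955/6311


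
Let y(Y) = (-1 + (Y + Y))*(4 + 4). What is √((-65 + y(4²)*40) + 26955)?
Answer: 3*√4090 ≈ 191.86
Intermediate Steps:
y(Y) = -8 + 16*Y (y(Y) = (-1 + 2*Y)*8 = -8 + 16*Y)
√((-65 + y(4²)*40) + 26955) = √((-65 + (-8 + 16*4²)*40) + 26955) = √((-65 + (-8 + 16*16)*40) + 26955) = √((-65 + (-8 + 256)*40) + 26955) = √((-65 + 248*40) + 26955) = √((-65 + 9920) + 26955) = √(9855 + 26955) = √36810 = 3*√4090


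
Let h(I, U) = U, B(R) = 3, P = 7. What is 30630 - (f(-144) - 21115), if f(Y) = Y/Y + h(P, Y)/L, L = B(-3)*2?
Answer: 51768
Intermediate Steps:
L = 6 (L = 3*2 = 6)
f(Y) = 1 + Y/6 (f(Y) = Y/Y + Y/6 = 1 + Y*(⅙) = 1 + Y/6)
30630 - (f(-144) - 21115) = 30630 - ((1 + (⅙)*(-144)) - 21115) = 30630 - ((1 - 24) - 21115) = 30630 - (-23 - 21115) = 30630 - 1*(-21138) = 30630 + 21138 = 51768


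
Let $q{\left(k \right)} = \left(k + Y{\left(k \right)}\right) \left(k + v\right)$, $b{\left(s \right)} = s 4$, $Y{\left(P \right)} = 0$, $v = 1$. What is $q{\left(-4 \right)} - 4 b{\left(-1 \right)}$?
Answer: $28$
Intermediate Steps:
$b{\left(s \right)} = 4 s$
$q{\left(k \right)} = k \left(1 + k\right)$ ($q{\left(k \right)} = \left(k + 0\right) \left(k + 1\right) = k \left(1 + k\right)$)
$q{\left(-4 \right)} - 4 b{\left(-1 \right)} = - 4 \left(1 - 4\right) - 4 \cdot 4 \left(-1\right) = \left(-4\right) \left(-3\right) - -16 = 12 + 16 = 28$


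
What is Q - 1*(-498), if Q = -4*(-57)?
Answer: 726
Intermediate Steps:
Q = 228
Q - 1*(-498) = 228 - 1*(-498) = 228 + 498 = 726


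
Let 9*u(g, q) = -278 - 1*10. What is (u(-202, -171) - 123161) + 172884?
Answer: 49691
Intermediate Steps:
u(g, q) = -32 (u(g, q) = (-278 - 1*10)/9 = (-278 - 10)/9 = (1/9)*(-288) = -32)
(u(-202, -171) - 123161) + 172884 = (-32 - 123161) + 172884 = -123193 + 172884 = 49691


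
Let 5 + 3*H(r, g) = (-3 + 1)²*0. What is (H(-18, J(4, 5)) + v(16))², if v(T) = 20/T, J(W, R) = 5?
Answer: 25/144 ≈ 0.17361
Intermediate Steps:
H(r, g) = -5/3 (H(r, g) = -5/3 + ((-3 + 1)²*0)/3 = -5/3 + ((-2)²*0)/3 = -5/3 + (4*0)/3 = -5/3 + (⅓)*0 = -5/3 + 0 = -5/3)
(H(-18, J(4, 5)) + v(16))² = (-5/3 + 20/16)² = (-5/3 + 20*(1/16))² = (-5/3 + 5/4)² = (-5/12)² = 25/144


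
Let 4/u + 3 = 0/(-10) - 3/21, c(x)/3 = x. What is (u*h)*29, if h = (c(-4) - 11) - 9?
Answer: 12992/11 ≈ 1181.1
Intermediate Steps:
c(x) = 3*x
u = -14/11 (u = 4/(-3 + (0/(-10) - 3/21)) = 4/(-3 + (0*(-1/10) - 3*1/21)) = 4/(-3 + (0 - 1/7)) = 4/(-3 - 1/7) = 4/(-22/7) = 4*(-7/22) = -14/11 ≈ -1.2727)
h = -32 (h = (3*(-4) - 11) - 9 = (-12 - 11) - 9 = -23 - 9 = -32)
(u*h)*29 = -14/11*(-32)*29 = (448/11)*29 = 12992/11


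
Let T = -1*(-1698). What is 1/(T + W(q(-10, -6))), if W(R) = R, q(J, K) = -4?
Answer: 1/1694 ≈ 0.00059032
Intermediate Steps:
T = 1698
1/(T + W(q(-10, -6))) = 1/(1698 - 4) = 1/1694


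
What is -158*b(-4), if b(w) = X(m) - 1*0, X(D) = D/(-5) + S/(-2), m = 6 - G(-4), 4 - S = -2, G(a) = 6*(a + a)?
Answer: 10902/5 ≈ 2180.4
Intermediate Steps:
G(a) = 12*a (G(a) = 6*(2*a) = 12*a)
S = 6 (S = 4 - 1*(-2) = 4 + 2 = 6)
m = 54 (m = 6 - 12*(-4) = 6 - 1*(-48) = 6 + 48 = 54)
X(D) = -3 - D/5 (X(D) = D/(-5) + 6/(-2) = D*(-⅕) + 6*(-½) = -D/5 - 3 = -3 - D/5)
b(w) = -69/5 (b(w) = (-3 - ⅕*54) - 1*0 = (-3 - 54/5) + 0 = -69/5 + 0 = -69/5)
-158*b(-4) = -158*(-69/5) = 10902/5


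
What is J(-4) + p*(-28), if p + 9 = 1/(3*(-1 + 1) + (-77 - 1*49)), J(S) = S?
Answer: 2234/9 ≈ 248.22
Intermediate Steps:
p = -1135/126 (p = -9 + 1/(3*(-1 + 1) + (-77 - 1*49)) = -9 + 1/(3*0 + (-77 - 49)) = -9 + 1/(0 - 126) = -9 + 1/(-126) = -9 - 1/126 = -1135/126 ≈ -9.0079)
J(-4) + p*(-28) = -4 - 1135/126*(-28) = -4 + 2270/9 = 2234/9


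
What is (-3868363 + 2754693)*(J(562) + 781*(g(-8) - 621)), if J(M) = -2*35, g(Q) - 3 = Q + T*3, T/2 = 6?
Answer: 513245956200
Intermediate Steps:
T = 12 (T = 2*6 = 12)
g(Q) = 39 + Q (g(Q) = 3 + (Q + 12*3) = 3 + (Q + 36) = 3 + (36 + Q) = 39 + Q)
J(M) = -70
(-3868363 + 2754693)*(J(562) + 781*(g(-8) - 621)) = (-3868363 + 2754693)*(-70 + 781*((39 - 8) - 621)) = -1113670*(-70 + 781*(31 - 621)) = -1113670*(-70 + 781*(-590)) = -1113670*(-70 - 460790) = -1113670*(-460860) = 513245956200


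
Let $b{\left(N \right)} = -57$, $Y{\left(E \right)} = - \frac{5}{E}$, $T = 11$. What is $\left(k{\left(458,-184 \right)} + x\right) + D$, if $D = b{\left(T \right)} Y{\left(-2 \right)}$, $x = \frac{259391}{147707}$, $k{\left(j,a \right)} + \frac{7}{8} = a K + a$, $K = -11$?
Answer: $\frac{2006902239}{1181656} \approx 1698.4$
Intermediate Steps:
$k{\left(j,a \right)} = - \frac{7}{8} - 10 a$ ($k{\left(j,a \right)} = - \frac{7}{8} + \left(a \left(-11\right) + a\right) = - \frac{7}{8} + \left(- 11 a + a\right) = - \frac{7}{8} - 10 a$)
$x = \frac{259391}{147707}$ ($x = 259391 \cdot \frac{1}{147707} = \frac{259391}{147707} \approx 1.7561$)
$D = - \frac{285}{2}$ ($D = - 57 \left(- \frac{5}{-2}\right) = - 57 \left(\left(-5\right) \left(- \frac{1}{2}\right)\right) = \left(-57\right) \frac{5}{2} = - \frac{285}{2} \approx -142.5$)
$\left(k{\left(458,-184 \right)} + x\right) + D = \left(\left(- \frac{7}{8} - -1840\right) + \frac{259391}{147707}\right) - \frac{285}{2} = \left(\left(- \frac{7}{8} + 1840\right) + \frac{259391}{147707}\right) - \frac{285}{2} = \left(\frac{14713}{8} + \frac{259391}{147707}\right) - \frac{285}{2} = \frac{2175288219}{1181656} - \frac{285}{2} = \frac{2006902239}{1181656}$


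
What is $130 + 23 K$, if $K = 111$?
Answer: $2683$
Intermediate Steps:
$130 + 23 K = 130 + 23 \cdot 111 = 130 + 2553 = 2683$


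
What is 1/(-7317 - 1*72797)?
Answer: -1/80114 ≈ -1.2482e-5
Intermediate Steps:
1/(-7317 - 1*72797) = 1/(-7317 - 72797) = 1/(-80114) = -1/80114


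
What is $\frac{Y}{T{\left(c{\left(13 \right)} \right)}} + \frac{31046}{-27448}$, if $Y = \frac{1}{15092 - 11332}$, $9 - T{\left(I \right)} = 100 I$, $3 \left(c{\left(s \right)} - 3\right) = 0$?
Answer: $- \frac{90343933}{79873680} \approx -1.1311$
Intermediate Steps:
$c{\left(s \right)} = 3$ ($c{\left(s \right)} = 3 + \frac{1}{3} \cdot 0 = 3 + 0 = 3$)
$T{\left(I \right)} = 9 - 100 I$
$Y = \frac{1}{3760}$ ($Y = \frac{1}{15092 - 11332} = \frac{1}{3760} \approx 0.00026596$)
$\frac{Y}{T{\left(c{\left(13 \right)} \right)}} + \frac{31046}{-27448} = \frac{1}{3760 \left(9 - 300\right)} + \frac{31046}{-27448} = \frac{1}{3760 \left(9 - 300\right)} + 31046 \left(- \frac{1}{27448}\right) = \frac{1}{3760 \left(-291\right)} - \frac{15523}{13724} = \frac{1}{3760} \left(- \frac{1}{291}\right) - \frac{15523}{13724} = - \frac{1}{1094160} - \frac{15523}{13724} = - \frac{90343933}{79873680}$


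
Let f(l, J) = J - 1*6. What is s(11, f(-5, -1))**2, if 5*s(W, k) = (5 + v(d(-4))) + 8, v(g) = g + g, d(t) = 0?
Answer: 169/25 ≈ 6.7600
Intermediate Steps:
f(l, J) = -6 + J (f(l, J) = J - 6 = -6 + J)
v(g) = 2*g
s(W, k) = 13/5 (s(W, k) = ((5 + 2*0) + 8)/5 = ((5 + 0) + 8)/5 = (5 + 8)/5 = (1/5)*13 = 13/5)
s(11, f(-5, -1))**2 = (13/5)**2 = 169/25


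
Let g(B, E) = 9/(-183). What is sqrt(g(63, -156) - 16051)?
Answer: I*sqrt(59725954)/61 ≈ 126.69*I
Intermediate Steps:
g(B, E) = -3/61 (g(B, E) = 9*(-1/183) = -3/61)
sqrt(g(63, -156) - 16051) = sqrt(-3/61 - 16051) = sqrt(-979114/61) = I*sqrt(59725954)/61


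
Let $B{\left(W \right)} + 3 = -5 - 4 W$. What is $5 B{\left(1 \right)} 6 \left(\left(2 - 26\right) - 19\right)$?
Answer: $15480$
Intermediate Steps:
$B{\left(W \right)} = -8 - 4 W$ ($B{\left(W \right)} = -3 - \left(5 + 4 W\right) = -8 - 4 W$)
$5 B{\left(1 \right)} 6 \left(\left(2 - 26\right) - 19\right) = 5 \left(-8 - 4\right) 6 \left(\left(2 - 26\right) - 19\right) = 5 \left(-8 - 4\right) 6 \left(-24 - 19\right) = 5 \left(-12\right) 6 \left(-43\right) = \left(-60\right) 6 \left(-43\right) = \left(-360\right) \left(-43\right) = 15480$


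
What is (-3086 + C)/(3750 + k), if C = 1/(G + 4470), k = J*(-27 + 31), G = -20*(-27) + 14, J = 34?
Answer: -15504063/19523264 ≈ -0.79413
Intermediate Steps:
G = 554 (G = 540 + 14 = 554)
k = 136 (k = 34*(-27 + 31) = 34*4 = 136)
C = 1/5024 (C = 1/(554 + 4470) = 1/5024 ≈ 0.00019904)
(-3086 + C)/(3750 + k) = (-3086 + 1/5024)/(3750 + 136) = -15504063/5024/3886 = -15504063/5024*1/3886 = -15504063/19523264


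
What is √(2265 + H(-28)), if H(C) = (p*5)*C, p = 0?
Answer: √2265 ≈ 47.592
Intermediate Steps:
H(C) = 0 (H(C) = (0*5)*C = 0*C = 0)
√(2265 + H(-28)) = √(2265 + 0) = √2265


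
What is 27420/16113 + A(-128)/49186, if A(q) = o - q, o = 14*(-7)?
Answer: 224860585/132089003 ≈ 1.7023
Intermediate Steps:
o = -98
A(q) = -98 - q
27420/16113 + A(-128)/49186 = 27420/16113 + (-98 - 1*(-128))/49186 = 27420*(1/16113) + (-98 + 128)*(1/49186) = 9140/5371 + 30*(1/49186) = 9140/5371 + 15/24593 = 224860585/132089003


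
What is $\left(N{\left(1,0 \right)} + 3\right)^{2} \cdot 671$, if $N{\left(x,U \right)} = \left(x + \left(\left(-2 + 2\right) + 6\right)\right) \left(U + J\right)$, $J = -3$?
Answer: $217404$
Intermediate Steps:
$N{\left(x,U \right)} = \left(-3 + U\right) \left(6 + x\right)$ ($N{\left(x,U \right)} = \left(x + \left(\left(-2 + 2\right) + 6\right)\right) \left(U - 3\right) = \left(x + \left(0 + 6\right)\right) \left(-3 + U\right) = \left(x + 6\right) \left(-3 + U\right) = \left(6 + x\right) \left(-3 + U\right) = \left(-3 + U\right) \left(6 + x\right)$)
$\left(N{\left(1,0 \right)} + 3\right)^{2} \cdot 671 = \left(\left(-18 - 3 + 6 \cdot 0 + 0 \cdot 1\right) + 3\right)^{2} \cdot 671 = \left(\left(-18 - 3 + 0 + 0\right) + 3\right)^{2} \cdot 671 = \left(-21 + 3\right)^{2} \cdot 671 = \left(-18\right)^{2} \cdot 671 = 324 \cdot 671 = 217404$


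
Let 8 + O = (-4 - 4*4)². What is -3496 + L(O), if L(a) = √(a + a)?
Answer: -3468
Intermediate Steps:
O = 392 (O = -8 + (-4 - 4*4)² = -8 + (-4 - 16)² = -8 + (-20)² = -8 + 400 = 392)
L(a) = √2*√a (L(a) = √(2*a) = √2*√a)
-3496 + L(O) = -3496 + √2*√392 = -3496 + √2*(14*√2) = -3496 + 28 = -3468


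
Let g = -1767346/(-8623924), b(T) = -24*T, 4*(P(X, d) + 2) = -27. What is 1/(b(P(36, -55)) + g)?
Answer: 4311962/906395693 ≈ 0.0047573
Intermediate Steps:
P(X, d) = -35/4 (P(X, d) = -2 + (1/4)*(-27) = -2 - 27/4 = -35/4)
g = 883673/4311962 (g = -1767346*(-1/8623924) = 883673/4311962 ≈ 0.20494)
1/(b(P(36, -55)) + g) = 1/(-24*(-35/4) + 883673/4311962) = 1/(210 + 883673/4311962) = 1/(906395693/4311962) = 4311962/906395693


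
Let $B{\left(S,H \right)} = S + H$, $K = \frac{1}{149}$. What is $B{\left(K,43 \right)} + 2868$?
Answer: $\frac{433740}{149} \approx 2911.0$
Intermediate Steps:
$K = \frac{1}{149} \approx 0.0067114$
$B{\left(S,H \right)} = H + S$
$B{\left(K,43 \right)} + 2868 = \left(43 + \frac{1}{149}\right) + 2868 = \frac{6408}{149} + 2868 = \frac{433740}{149}$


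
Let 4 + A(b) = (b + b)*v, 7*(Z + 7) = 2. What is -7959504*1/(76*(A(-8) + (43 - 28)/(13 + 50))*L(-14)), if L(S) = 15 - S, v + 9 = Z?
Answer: -5969628/409393 ≈ -14.582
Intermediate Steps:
Z = -47/7 (Z = -7 + (⅐)*2 = -7 + 2/7 = -47/7 ≈ -6.7143)
v = -110/7 (v = -9 - 47/7 = -110/7 ≈ -15.714)
A(b) = -4 - 220*b/7 (A(b) = -4 + (b + b)*(-110/7) = -4 + (2*b)*(-110/7) = -4 - 220*b/7)
-7959504*1/(76*(A(-8) + (43 - 28)/(13 + 50))*L(-14)) = -7959504*1/(76*(15 - 1*(-14))*((-4 - 220/7*(-8)) + (43 - 28)/(13 + 50))) = -7959504*1/(76*(15 + 14)*((-4 + 1760/7) + 15/63)) = -7959504*1/(2204*(1732/7 + 15*(1/63))) = -7959504*1/(2204*(1732/7 + 5/21)) = -7959504/((29*(743/3))*76) = -7959504/((21547/3)*76) = -7959504/1637572/3 = -7959504*3/1637572 = -5969628/409393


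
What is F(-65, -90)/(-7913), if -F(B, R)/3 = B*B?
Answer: 12675/7913 ≈ 1.6018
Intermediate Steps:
F(B, R) = -3*B**2 (F(B, R) = -3*B*B = -3*B**2)
F(-65, -90)/(-7913) = -3*(-65)**2/(-7913) = -3*4225*(-1/7913) = -12675*(-1/7913) = 12675/7913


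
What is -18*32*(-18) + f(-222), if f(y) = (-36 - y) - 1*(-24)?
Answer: 10578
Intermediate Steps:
f(y) = -12 - y (f(y) = (-36 - y) + 24 = -12 - y)
-18*32*(-18) + f(-222) = -18*32*(-18) + (-12 - 1*(-222)) = -576*(-18) + (-12 + 222) = 10368 + 210 = 10578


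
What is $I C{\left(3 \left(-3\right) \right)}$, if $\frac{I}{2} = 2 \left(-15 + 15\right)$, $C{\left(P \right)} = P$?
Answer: $0$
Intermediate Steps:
$I = 0$ ($I = 2 \cdot 2 \left(-15 + 15\right) = 2 \cdot 2 \cdot 0 = 2 \cdot 0 = 0$)
$I C{\left(3 \left(-3\right) \right)} = 0 \cdot 3 \left(-3\right) = 0 \left(-9\right) = 0$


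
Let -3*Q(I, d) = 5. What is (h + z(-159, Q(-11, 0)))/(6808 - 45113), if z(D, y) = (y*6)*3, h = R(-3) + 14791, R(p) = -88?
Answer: -14673/38305 ≈ -0.38306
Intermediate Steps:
Q(I, d) = -5/3 (Q(I, d) = -1/3*5 = -5/3)
h = 14703 (h = -88 + 14791 = 14703)
z(D, y) = 18*y (z(D, y) = (6*y)*3 = 18*y)
(h + z(-159, Q(-11, 0)))/(6808 - 45113) = (14703 + 18*(-5/3))/(6808 - 45113) = (14703 - 30)/(-38305) = 14673*(-1/38305) = -14673/38305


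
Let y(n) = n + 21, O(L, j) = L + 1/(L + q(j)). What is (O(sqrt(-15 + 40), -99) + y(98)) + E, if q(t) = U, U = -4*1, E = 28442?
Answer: 28567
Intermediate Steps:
U = -4
q(t) = -4
O(L, j) = L + 1/(-4 + L) (O(L, j) = L + 1/(L - 4) = L + 1/(-4 + L))
y(n) = 21 + n
(O(sqrt(-15 + 40), -99) + y(98)) + E = ((1 + (sqrt(-15 + 40))**2 - 4*sqrt(-15 + 40))/(-4 + sqrt(-15 + 40)) + (21 + 98)) + 28442 = ((1 + (sqrt(25))**2 - 4*sqrt(25))/(-4 + sqrt(25)) + 119) + 28442 = ((1 + 5**2 - 4*5)/(-4 + 5) + 119) + 28442 = ((1 + 25 - 20)/1 + 119) + 28442 = (1*6 + 119) + 28442 = (6 + 119) + 28442 = 125 + 28442 = 28567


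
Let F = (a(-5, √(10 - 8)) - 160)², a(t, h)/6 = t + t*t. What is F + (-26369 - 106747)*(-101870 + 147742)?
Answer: -6106295552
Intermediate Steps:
a(t, h) = 6*t + 6*t² (a(t, h) = 6*(t + t*t) = 6*(t + t²) = 6*t + 6*t²)
F = 1600 (F = (6*(-5)*(1 - 5) - 160)² = (6*(-5)*(-4) - 160)² = (120 - 160)² = (-40)² = 1600)
F + (-26369 - 106747)*(-101870 + 147742) = 1600 + (-26369 - 106747)*(-101870 + 147742) = 1600 - 133116*45872 = 1600 - 6106297152 = -6106295552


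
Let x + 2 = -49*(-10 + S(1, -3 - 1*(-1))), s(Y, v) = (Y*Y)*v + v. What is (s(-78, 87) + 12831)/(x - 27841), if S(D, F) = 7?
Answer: -90371/4616 ≈ -19.578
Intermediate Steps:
s(Y, v) = v + v*Y² (s(Y, v) = Y²*v + v = v*Y² + v = v + v*Y²)
x = 145 (x = -2 - 49*(-10 + 7) = -2 - 49*(-3) = -2 + 147 = 145)
(s(-78, 87) + 12831)/(x - 27841) = (87*(1 + (-78)²) + 12831)/(145 - 27841) = (87*(1 + 6084) + 12831)/(-27696) = (87*6085 + 12831)*(-1/27696) = (529395 + 12831)*(-1/27696) = 542226*(-1/27696) = -90371/4616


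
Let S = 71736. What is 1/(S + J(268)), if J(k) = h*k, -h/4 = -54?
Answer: 1/129624 ≈ 7.7146e-6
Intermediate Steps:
h = 216 (h = -4*(-54) = 216)
J(k) = 216*k
1/(S + J(268)) = 1/(71736 + 216*268) = 1/(71736 + 57888) = 1/129624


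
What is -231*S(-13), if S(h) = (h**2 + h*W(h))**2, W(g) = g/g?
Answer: -5621616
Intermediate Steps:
W(g) = 1
S(h) = (h + h**2)**2 (S(h) = (h**2 + h*1)**2 = (h**2 + h)**2 = (h + h**2)**2)
-231*S(-13) = -231*(-13)**2*(1 - 13)**2 = -39039*(-12)**2 = -39039*144 = -231*24336 = -5621616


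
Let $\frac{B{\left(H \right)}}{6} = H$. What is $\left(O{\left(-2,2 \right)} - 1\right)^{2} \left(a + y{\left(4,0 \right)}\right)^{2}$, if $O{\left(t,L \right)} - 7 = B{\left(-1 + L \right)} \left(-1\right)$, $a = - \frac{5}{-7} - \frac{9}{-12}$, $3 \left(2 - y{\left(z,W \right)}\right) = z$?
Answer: $0$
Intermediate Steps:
$y{\left(z,W \right)} = 2 - \frac{z}{3}$
$B{\left(H \right)} = 6 H$
$a = \frac{41}{28}$ ($a = \left(-5\right) \left(- \frac{1}{7}\right) - - \frac{3}{4} = \frac{5}{7} + \frac{3}{4} = \frac{41}{28} \approx 1.4643$)
$O{\left(t,L \right)} = 13 - 6 L$ ($O{\left(t,L \right)} = 7 + 6 \left(-1 + L\right) \left(-1\right) = 7 + \left(-6 + 6 L\right) \left(-1\right) = 7 - \left(-6 + 6 L\right) = 13 - 6 L$)
$\left(O{\left(-2,2 \right)} - 1\right)^{2} \left(a + y{\left(4,0 \right)}\right)^{2} = \left(\left(13 - 12\right) - 1\right)^{2} \left(\frac{41}{28} + \left(2 - \frac{4}{3}\right)\right)^{2} = \left(1 - 1\right)^{2} \left(\frac{41}{28} + \frac{2}{3}\right)^{2} = 0^{2} \left(\frac{179}{84}\right)^{2} = 0 \cdot \frac{32041}{7056} = 0$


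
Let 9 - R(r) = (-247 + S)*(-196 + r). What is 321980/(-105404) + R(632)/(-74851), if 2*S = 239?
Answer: -7490220494/1972398701 ≈ -3.7975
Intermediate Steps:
S = 239/2 (S = (1/2)*239 = 239/2 ≈ 119.50)
R(r) = -24981 + 255*r/2 (R(r) = 9 - (-247 + 239/2)*(-196 + r) = 9 - (-255)*(-196 + r)/2 = 9 - (24990 - 255*r/2) = 9 + (-24990 + 255*r/2) = -24981 + 255*r/2)
321980/(-105404) + R(632)/(-74851) = 321980/(-105404) + (-24981 + (255/2)*632)/(-74851) = 321980*(-1/105404) + (-24981 + 80580)*(-1/74851) = -80495/26351 + 55599*(-1/74851) = -80495/26351 - 55599/74851 = -7490220494/1972398701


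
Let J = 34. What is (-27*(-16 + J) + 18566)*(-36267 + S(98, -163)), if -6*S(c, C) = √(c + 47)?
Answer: -655707360 - 9040*√145/3 ≈ -6.5574e+8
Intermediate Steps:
S(c, C) = -√(47 + c)/6 (S(c, C) = -√(c + 47)/6 = -√(47 + c)/6)
(-27*(-16 + J) + 18566)*(-36267 + S(98, -163)) = (-27*(-16 + 34) + 18566)*(-36267 - √(47 + 98)/6) = (-27*18 + 18566)*(-36267 - √145/6) = (-486 + 18566)*(-36267 - √145/6) = 18080*(-36267 - √145/6) = -655707360 - 9040*√145/3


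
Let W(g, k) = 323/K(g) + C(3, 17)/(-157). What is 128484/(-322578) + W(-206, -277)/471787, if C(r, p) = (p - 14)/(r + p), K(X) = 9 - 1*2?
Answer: -74002015559601/185838588297460 ≈ -0.39821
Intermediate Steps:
K(X) = 7 (K(X) = 9 - 2 = 7)
C(r, p) = (-14 + p)/(p + r)
W(g, k) = 1014199/21980 (W(g, k) = 323/7 + ((-14 + 17)/(17 + 3))/(-157) = 323*(⅐) + (3/20)*(-1/157) = 323/7 + ((1/20)*3)*(-1/157) = 323/7 + (3/20)*(-1/157) = 323/7 - 3/3140 = 1014199/21980)
128484/(-322578) + W(-206, -277)/471787 = 128484/(-322578) + (1014199/21980)/471787 = 128484*(-1/322578) + (1014199/21980)*(1/471787) = -7138/17921 + 1014199/10369878260 = -74002015559601/185838588297460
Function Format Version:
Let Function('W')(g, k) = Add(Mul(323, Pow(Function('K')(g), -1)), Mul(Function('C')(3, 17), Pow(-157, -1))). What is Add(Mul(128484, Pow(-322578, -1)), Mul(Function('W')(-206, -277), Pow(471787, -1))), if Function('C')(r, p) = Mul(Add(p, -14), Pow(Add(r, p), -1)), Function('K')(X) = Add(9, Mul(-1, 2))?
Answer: Rational(-74002015559601, 185838588297460) ≈ -0.39821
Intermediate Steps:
Function('K')(X) = 7 (Function('K')(X) = Add(9, -2) = 7)
Function('C')(r, p) = Mul(Pow(Add(p, r), -1), Add(-14, p)) (Function('C')(r, p) = Mul(Add(-14, p), Pow(Add(p, r), -1)) = Mul(Pow(Add(p, r), -1), Add(-14, p)))
Function('W')(g, k) = Rational(1014199, 21980) (Function('W')(g, k) = Add(Mul(323, Pow(7, -1)), Mul(Mul(Pow(Add(17, 3), -1), Add(-14, 17)), Pow(-157, -1))) = Add(Mul(323, Rational(1, 7)), Mul(Mul(Pow(20, -1), 3), Rational(-1, 157))) = Add(Rational(323, 7), Mul(Mul(Rational(1, 20), 3), Rational(-1, 157))) = Add(Rational(323, 7), Mul(Rational(3, 20), Rational(-1, 157))) = Add(Rational(323, 7), Rational(-3, 3140)) = Rational(1014199, 21980))
Add(Mul(128484, Pow(-322578, -1)), Mul(Function('W')(-206, -277), Pow(471787, -1))) = Add(Mul(128484, Pow(-322578, -1)), Mul(Rational(1014199, 21980), Pow(471787, -1))) = Add(Mul(128484, Rational(-1, 322578)), Mul(Rational(1014199, 21980), Rational(1, 471787))) = Add(Rational(-7138, 17921), Rational(1014199, 10369878260)) = Rational(-74002015559601, 185838588297460)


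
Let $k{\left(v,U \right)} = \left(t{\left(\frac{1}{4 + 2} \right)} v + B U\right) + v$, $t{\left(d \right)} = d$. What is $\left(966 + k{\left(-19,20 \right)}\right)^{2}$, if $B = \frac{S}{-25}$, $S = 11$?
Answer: $\frac{786858601}{900} \approx 8.7429 \cdot 10^{5}$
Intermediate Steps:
$B = - \frac{11}{25}$ ($B = \frac{11}{-25} = 11 \left(- \frac{1}{25}\right) = - \frac{11}{25} \approx -0.44$)
$k{\left(v,U \right)} = - \frac{11 U}{25} + \frac{7 v}{6}$ ($k{\left(v,U \right)} = \left(\frac{v}{4 + 2} - \frac{11 U}{25}\right) + v = \left(\frac{v}{6} - \frac{11 U}{25}\right) + v = \left(- \frac{11 U}{25} + \frac{v}{6}\right) + v = - \frac{11 U}{25} + \frac{7 v}{6}$)
$\left(966 + k{\left(-19,20 \right)}\right)^{2} = \left(966 + \left(\left(- \frac{11}{25}\right) 20 + \frac{7}{6} \left(-19\right)\right)\right)^{2} = \left(966 - \frac{929}{30}\right)^{2} = \left(\frac{28051}{30}\right)^{2} = \frac{786858601}{900}$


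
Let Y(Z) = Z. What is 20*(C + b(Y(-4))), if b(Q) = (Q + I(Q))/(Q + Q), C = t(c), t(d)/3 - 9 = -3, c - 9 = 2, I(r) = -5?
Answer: 765/2 ≈ 382.50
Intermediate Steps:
c = 11 (c = 9 + 2 = 11)
t(d) = 18 (t(d) = 27 + 3*(-3) = 27 - 9 = 18)
C = 18
b(Q) = (-5 + Q)/(2*Q) (b(Q) = (Q - 5)/(Q + Q) = (-5 + Q)/((2*Q)) = (-5 + Q)*(1/(2*Q)) = (-5 + Q)/(2*Q))
20*(C + b(Y(-4))) = 20*(18 + (1/2)*(-5 - 4)/(-4)) = 20*(18 + (1/2)*(-1/4)*(-9)) = 20*(18 + 9/8) = 20*(153/8) = 765/2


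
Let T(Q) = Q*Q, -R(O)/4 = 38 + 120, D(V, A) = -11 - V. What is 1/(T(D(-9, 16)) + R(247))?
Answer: -1/628 ≈ -0.0015924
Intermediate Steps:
R(O) = -632 (R(O) = -4*(38 + 120) = -4*158 = -632)
T(Q) = Q²
1/(T(D(-9, 16)) + R(247)) = 1/((-11 - 1*(-9))² - 632) = 1/((-11 + 9)² - 632) = 1/((-2)² - 632) = 1/(4 - 632) = 1/(-628) = -1/628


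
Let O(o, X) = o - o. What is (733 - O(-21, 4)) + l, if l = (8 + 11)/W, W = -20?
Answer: 14641/20 ≈ 732.05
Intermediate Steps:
O(o, X) = 0
l = -19/20 (l = (8 + 11)/(-20) = -1/20*19 = -19/20 ≈ -0.95000)
(733 - O(-21, 4)) + l = (733 - 1*0) - 19/20 = (733 + 0) - 19/20 = 733 - 19/20 = 14641/20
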